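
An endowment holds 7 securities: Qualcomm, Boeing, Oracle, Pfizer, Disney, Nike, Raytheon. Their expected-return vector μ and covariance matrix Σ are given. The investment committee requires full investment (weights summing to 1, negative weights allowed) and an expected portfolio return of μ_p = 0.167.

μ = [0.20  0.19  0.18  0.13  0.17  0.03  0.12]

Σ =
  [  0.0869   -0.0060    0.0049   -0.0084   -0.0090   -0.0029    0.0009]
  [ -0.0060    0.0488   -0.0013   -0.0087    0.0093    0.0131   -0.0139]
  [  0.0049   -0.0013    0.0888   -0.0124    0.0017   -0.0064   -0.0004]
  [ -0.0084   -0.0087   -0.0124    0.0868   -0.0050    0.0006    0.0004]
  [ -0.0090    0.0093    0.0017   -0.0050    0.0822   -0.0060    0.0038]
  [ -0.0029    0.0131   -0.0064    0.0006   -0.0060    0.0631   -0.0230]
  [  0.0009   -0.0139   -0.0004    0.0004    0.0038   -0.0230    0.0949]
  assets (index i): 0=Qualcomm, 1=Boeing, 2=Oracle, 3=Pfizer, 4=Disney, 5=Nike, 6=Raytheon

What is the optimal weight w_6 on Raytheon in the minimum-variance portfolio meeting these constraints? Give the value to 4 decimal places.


0.1122

x=Σ⁻¹μ = [2.9661  4.8153  2.3371  2.6975  1.9242  0.7519  2.0453]
y=Σ⁻¹𝟙 = [15.8541  23.1992  14.5848  17.9688  12.7504  20.9666  18.3417]
a=μᵀx=2.874591  b=𝟙ᵀx=17.537455  c=𝟙ᵀy=123.665631  D=ac−b²=47.925792
λ₁=(c·0.167−b)/D = (123.665631·0.167−17.537455)/47.925792 = 0.064990
λ₂=(a−b·0.167)/D = (2.874591−17.537455·0.167)/47.925792 = -0.001130
w* = 0.064990·x + -0.001130·y:
  w_0 = 0.064990·2.9661 + -0.001130·15.8541 = 0.1749  (Qualcomm)
  w_1 = 0.064990·4.8153 + -0.001130·23.1992 = 0.2867  (Boeing)
  w_2 = 0.064990·2.3371 + -0.001130·14.5848 = 0.1354  (Oracle)
  w_3 = 0.064990·2.6975 + -0.001130·17.9688 = 0.1550  (Pfizer)
  w_4 = 0.064990·1.9242 + -0.001130·12.7504 = 0.1106  (Disney)
  w_5 = 0.064990·0.7519 + -0.001130·20.9666 = 0.0252  (Nike)
  w_6 = 0.064990·2.0453 + -0.001130·18.3417 = 0.1122  (Raytheon)
Σw_i=1.0000  μᵀw=0.1670
σ²=wᵀΣw=λ₁·μ_p+λ₂ = 0.064990·0.167 + -0.001130 = 0.009723 ≈ 0.0097


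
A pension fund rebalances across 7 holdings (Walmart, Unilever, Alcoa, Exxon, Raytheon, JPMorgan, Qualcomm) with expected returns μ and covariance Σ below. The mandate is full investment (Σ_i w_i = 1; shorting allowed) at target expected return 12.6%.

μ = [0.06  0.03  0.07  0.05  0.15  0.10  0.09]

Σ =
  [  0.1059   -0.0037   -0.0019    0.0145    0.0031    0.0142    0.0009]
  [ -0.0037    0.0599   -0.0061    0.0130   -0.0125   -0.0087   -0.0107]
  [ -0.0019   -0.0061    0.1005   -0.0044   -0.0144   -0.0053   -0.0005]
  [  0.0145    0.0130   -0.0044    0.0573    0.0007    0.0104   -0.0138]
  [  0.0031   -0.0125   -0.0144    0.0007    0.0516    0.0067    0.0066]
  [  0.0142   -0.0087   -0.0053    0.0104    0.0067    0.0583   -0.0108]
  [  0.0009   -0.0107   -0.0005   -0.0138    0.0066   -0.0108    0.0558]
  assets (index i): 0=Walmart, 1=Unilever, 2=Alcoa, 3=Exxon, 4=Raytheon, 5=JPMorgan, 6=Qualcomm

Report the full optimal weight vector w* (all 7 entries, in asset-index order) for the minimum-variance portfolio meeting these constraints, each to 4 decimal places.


-0.0377  0.0324  0.1250  -0.0623  0.5766  0.2225  0.1435

g=Σ⁻¹μ = [0.1924  1.8606  1.4147  0.6254  3.2000  1.9920  2.1410]
h=Σ⁻¹𝟙 = [5.0459  29.1386  17.1769  13.4215  24.2905  21.8834  28.2629]
a=μᵀg=1.069536  b=𝟙ᵀg=11.425940  c=𝟙ᵀh=139.219593  D=ac−b²=18.348215
λ₁=(c·0.126−b)/D = (139.219593·0.126−11.425940)/18.348215 = 0.333315
λ₂=(a−b·0.126)/D = (1.069536−11.425940·0.126)/18.348215 = -0.020173
w* = 0.333315·g + -0.020173·h:
  w_0 = 0.333315·0.1924 + -0.020173·5.0459 = -0.0377  (Walmart)
  w_1 = 0.333315·1.8606 + -0.020173·29.1386 = 0.0324  (Unilever)
  w_2 = 0.333315·1.4147 + -0.020173·17.1769 = 0.1250  (Alcoa)
  w_3 = 0.333315·0.6254 + -0.020173·13.4215 = -0.0623  (Exxon)
  w_4 = 0.333315·3.2000 + -0.020173·24.2905 = 0.5766  (Raytheon)
  w_5 = 0.333315·1.9920 + -0.020173·21.8834 = 0.2225  (JPMorgan)
  w_6 = 0.333315·2.1410 + -0.020173·28.2629 = 0.1435  (Qualcomm)
Σw_i=1.0000  μᵀw=0.1260
σ²=wᵀΣw=λ₁·μ_p+λ₂ = 0.333315·0.126 + -0.020173 = 0.021825 ≈ 0.0218


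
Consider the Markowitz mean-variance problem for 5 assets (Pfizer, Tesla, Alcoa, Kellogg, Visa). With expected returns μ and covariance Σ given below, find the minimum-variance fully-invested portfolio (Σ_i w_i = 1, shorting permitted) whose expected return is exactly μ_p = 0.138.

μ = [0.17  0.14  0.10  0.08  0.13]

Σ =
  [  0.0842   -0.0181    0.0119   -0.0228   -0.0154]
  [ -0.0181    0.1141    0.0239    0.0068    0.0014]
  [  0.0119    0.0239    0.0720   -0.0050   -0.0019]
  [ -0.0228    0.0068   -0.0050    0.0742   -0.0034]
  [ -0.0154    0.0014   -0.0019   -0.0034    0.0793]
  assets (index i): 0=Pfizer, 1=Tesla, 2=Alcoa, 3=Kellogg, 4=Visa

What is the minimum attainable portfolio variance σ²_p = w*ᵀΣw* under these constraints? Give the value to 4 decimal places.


0.0152

x=Σ⁻¹μ = [3.2489  1.4695  0.5711  2.0879  2.3475]
y=Σ⁻¹𝟙 = [21.2540  8.7228  9.3816  20.6515  17.6941]
a=μᵀx=1.287362  b=𝟙ᵀx=9.724887  c=𝟙ᵀy=77.704044  D=ac−b²=5.459831
λ₁=(c·0.138−b)/D = (77.704044·0.138−9.724887)/5.459831 = 0.182839
λ₂=(a−b·0.138)/D = (1.287362−9.724887·0.138)/5.459831 = -0.010014
w* = 0.182839·x + -0.010014·y:
  w_0 = 0.182839·3.2489 + -0.010014·21.2540 = 0.3812  (Pfizer)
  w_1 = 0.182839·1.4695 + -0.010014·8.7228 = 0.1813  (Tesla)
  w_2 = 0.182839·0.5711 + -0.010014·9.3816 = 0.0105  (Alcoa)
  w_3 = 0.182839·2.0879 + -0.010014·20.6515 = 0.1749  (Kellogg)
  w_4 = 0.182839·2.3475 + -0.010014·17.6941 = 0.2520  (Visa)
Σw_i=1.0000  μᵀw=0.1380
σ²=wᵀΣw=λ₁·μ_p+λ₂ = 0.182839·0.138 + -0.010014 = 0.015218 ≈ 0.0152


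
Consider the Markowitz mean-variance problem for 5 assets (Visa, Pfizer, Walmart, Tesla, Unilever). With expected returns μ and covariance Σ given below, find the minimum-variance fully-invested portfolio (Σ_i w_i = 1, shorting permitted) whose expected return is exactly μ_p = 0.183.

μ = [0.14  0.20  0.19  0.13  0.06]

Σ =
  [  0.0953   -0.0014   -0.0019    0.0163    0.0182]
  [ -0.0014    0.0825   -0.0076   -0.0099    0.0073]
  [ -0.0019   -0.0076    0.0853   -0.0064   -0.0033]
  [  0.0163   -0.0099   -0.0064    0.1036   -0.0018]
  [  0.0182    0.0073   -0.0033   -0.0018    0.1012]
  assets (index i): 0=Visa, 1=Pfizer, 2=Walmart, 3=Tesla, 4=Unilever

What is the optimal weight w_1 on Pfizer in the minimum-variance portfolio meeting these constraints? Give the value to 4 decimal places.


g=Σ⁻¹μ = [1.2549  2.8432  2.6316  1.4964  0.2745]
h=Σ⁻¹𝟙 = [7.5744  14.1439  14.2809  10.8363  8.1574]
a=μᵀg=1.455348  b=𝟙ᵀg=8.500714  c=𝟙ᵀh=54.992813  D=ac−b²=7.771535
λ₁=(c·0.183−b)/D = (54.992813·0.183−8.500714)/7.771535 = 0.201115
λ₂=(a−b·0.183)/D = (1.455348−8.500714·0.183)/7.771535 = -0.012904
w* = 0.201115·g + -0.012904·h:
  w_0 = 0.201115·1.2549 + -0.012904·7.5744 = 0.1546  (Visa)
  w_1 = 0.201115·2.8432 + -0.012904·14.1439 = 0.3893  (Pfizer)
  w_2 = 0.201115·2.6316 + -0.012904·14.2809 = 0.3450  (Walmart)
  w_3 = 0.201115·1.4964 + -0.012904·10.8363 = 0.1611  (Tesla)
  w_4 = 0.201115·0.2745 + -0.012904·8.1574 = -0.0500  (Unilever)
Σw_i=1.0000  μᵀw=0.1830
σ²=wᵀΣw=λ₁·μ_p+λ₂ = 0.201115·0.183 + -0.012904 = 0.023900 ≈ 0.0239

0.3893


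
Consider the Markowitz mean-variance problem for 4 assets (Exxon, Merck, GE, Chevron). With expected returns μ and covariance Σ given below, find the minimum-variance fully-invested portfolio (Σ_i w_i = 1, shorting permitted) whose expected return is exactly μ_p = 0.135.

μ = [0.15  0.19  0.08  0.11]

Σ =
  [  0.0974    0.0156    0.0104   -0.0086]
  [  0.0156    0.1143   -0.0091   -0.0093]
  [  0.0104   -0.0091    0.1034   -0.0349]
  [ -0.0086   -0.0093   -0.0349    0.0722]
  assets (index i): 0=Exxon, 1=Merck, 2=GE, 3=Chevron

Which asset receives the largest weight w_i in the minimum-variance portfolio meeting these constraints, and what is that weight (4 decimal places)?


u=Σ⁻¹μ = [1.3022  1.8469  1.7353  2.7553]
v=Σ⁻¹𝟙 = [8.7684  11.0502  18.2465  25.1382]
a=μᵀu=0.988154  b=𝟙ᵀu=7.639727  c=𝟙ᵀv=63.203343  D=ac−b²=4.089197
λ₁=(c·0.135−b)/D = (63.203343·0.135−7.639727)/4.089197 = 0.218313
λ₂=(a−b·0.135)/D = (0.988154−7.639727·0.135)/4.089197 = -0.010567
w* = 0.218313·u + -0.010567·v:
  w_0 = 0.218313·1.3022 + -0.010567·8.7684 = 0.1916  (Exxon)
  w_1 = 0.218313·1.8469 + -0.010567·11.0502 = 0.2864  (Merck)
  w_2 = 0.218313·1.7353 + -0.010567·18.2465 = 0.1860  (GE)
  w_3 = 0.218313·2.7553 + -0.010567·25.1382 = 0.3359  (Chevron)
Σw_i=1.0000  μᵀw=0.1350
σ²=wᵀΣw=λ₁·μ_p+λ₂ = 0.218313·0.135 + -0.010567 = 0.018906 ≈ 0.0189

Chevron (0.3359)


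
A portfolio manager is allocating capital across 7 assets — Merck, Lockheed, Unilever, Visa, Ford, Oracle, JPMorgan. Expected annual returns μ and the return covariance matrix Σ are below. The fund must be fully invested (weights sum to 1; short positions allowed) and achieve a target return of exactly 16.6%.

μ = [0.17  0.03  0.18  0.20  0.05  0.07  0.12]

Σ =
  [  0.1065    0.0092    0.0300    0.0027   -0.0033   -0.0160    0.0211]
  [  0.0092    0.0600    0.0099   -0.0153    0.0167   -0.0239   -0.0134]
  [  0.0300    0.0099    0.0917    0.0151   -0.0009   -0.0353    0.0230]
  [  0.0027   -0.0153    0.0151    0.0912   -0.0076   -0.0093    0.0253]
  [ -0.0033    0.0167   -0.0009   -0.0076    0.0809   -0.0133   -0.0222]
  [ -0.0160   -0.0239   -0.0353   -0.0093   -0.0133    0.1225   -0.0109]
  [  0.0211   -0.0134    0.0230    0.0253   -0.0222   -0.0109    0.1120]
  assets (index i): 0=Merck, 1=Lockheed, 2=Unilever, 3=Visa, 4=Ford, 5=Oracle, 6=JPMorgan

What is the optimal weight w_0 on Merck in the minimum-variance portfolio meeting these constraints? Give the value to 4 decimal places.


0.2064

p=Σ⁻¹μ = [1.1699  1.1215  1.6476  2.1941  1.0944  1.7511  0.5386]
q=Σ⁻¹𝟙 = [5.7004  23.7606  9.3669  13.5710  15.2635  19.8795  10.6684]
a=μᵀp=1.209830  b=𝟙ᵀp=9.517079  c=𝟙ᵀq=98.210321  D=ac−b²=28.243018
λ₁=(c·0.166−b)/D = (98.210321·0.166−9.517079)/28.243018 = 0.240266
λ₂=(a−b·0.166)/D = (1.209830−9.517079·0.166)/28.243018 = -0.013101
w* = 0.240266·p + -0.013101·q:
  w_0 = 0.240266·1.1699 + -0.013101·5.7004 = 0.2064  (Merck)
  w_1 = 0.240266·1.1215 + -0.013101·23.7606 = -0.0418  (Lockheed)
  w_2 = 0.240266·1.6476 + -0.013101·9.3669 = 0.2731  (Unilever)
  w_3 = 0.240266·2.1941 + -0.013101·13.5710 = 0.3494  (Visa)
  w_4 = 0.240266·1.0944 + -0.013101·15.2635 = 0.0630  (Ford)
  w_5 = 0.240266·1.7511 + -0.013101·19.8795 = 0.1603  (Oracle)
  w_6 = 0.240266·0.5386 + -0.013101·10.6684 = -0.0104  (JPMorgan)
Σw_i=1.0000  μᵀw=0.1660
σ²=wᵀΣw=λ₁·μ_p+λ₂ = 0.240266·0.166 + -0.013101 = 0.026783 ≈ 0.0268


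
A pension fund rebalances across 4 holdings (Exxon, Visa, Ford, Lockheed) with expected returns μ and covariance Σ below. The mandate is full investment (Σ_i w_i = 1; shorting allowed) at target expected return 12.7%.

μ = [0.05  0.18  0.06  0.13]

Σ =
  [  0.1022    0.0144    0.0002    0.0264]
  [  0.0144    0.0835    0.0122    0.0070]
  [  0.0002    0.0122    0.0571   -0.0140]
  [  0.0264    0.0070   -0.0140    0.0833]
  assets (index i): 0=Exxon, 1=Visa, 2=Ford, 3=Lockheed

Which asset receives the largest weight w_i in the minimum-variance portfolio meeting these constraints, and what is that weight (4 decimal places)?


u=Σ⁻¹μ = [-0.2047  1.9002  1.0481  1.6420]
v=Σ⁻¹𝟙 = [5.4039  7.1677  19.1267  12.9044]
a=μᵀu=0.608143  b=𝟙ᵀu=4.385563  c=𝟙ᵀv=44.602770  D=ac−b²=7.891713
λ₁=(c·0.127−b)/D = (44.602770·0.127−4.385563)/7.891713 = 0.162067
λ₂=(a−b·0.127)/D = (0.608143−4.385563·0.127)/7.891713 = 0.006485
w* = 0.162067·u + 0.006485·v:
  w_0 = 0.162067·-0.2047 + 0.006485·5.4039 = 0.0019  (Exxon)
  w_1 = 0.162067·1.9002 + 0.006485·7.1677 = 0.3544  (Visa)
  w_2 = 0.162067·1.0481 + 0.006485·19.1267 = 0.2939  (Ford)
  w_3 = 0.162067·1.6420 + 0.006485·12.9044 = 0.3498  (Lockheed)
Σw_i=1.0000  μᵀw=0.1270
σ²=wᵀΣw=λ₁·μ_p+λ₂ = 0.162067·0.127 + 0.006485 = 0.027067 ≈ 0.0271

Visa (0.3544)


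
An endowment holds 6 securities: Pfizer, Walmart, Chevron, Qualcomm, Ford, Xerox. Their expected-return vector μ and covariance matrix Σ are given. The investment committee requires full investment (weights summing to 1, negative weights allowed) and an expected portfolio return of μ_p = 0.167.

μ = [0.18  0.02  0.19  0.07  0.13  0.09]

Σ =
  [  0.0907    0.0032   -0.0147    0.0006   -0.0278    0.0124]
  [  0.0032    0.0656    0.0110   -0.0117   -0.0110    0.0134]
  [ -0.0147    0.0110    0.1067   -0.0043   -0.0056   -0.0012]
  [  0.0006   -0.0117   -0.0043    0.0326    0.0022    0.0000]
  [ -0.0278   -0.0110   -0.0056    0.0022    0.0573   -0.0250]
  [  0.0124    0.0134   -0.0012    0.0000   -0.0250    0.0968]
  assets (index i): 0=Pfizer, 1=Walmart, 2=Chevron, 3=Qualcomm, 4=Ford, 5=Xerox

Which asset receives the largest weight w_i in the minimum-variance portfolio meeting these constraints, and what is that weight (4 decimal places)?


Ford (0.3893)

p=Σ⁻¹μ = [3.6973  0.5993  2.6075  2.2943  5.0954  1.7215]
q=Σ⁻¹𝟙 = [22.1098  22.0139  13.8508  37.3838  38.7010  14.6178]
a=μᵀp=2.150867  b=𝟙ᵀp=16.015299  c=𝟙ᵀq=148.677192  D=ac−b²=63.295043
λ₁=(c·0.167−b)/D = (148.677192·0.167−16.015299)/63.295043 = 0.139249
λ₂=(a−b·0.167)/D = (2.150867−16.015299·0.167)/63.295043 = -0.008274
w* = 0.139249·p + -0.008274·q:
  w_0 = 0.139249·3.6973 + -0.008274·22.1098 = 0.3319  (Pfizer)
  w_1 = 0.139249·0.5993 + -0.008274·22.0139 = -0.0987  (Walmart)
  w_2 = 0.139249·2.6075 + -0.008274·13.8508 = 0.2485  (Chevron)
  w_3 = 0.139249·2.2943 + -0.008274·37.3838 = 0.0102  (Qualcomm)
  w_4 = 0.139249·5.0954 + -0.008274·38.7010 = 0.3893  (Ford)
  w_5 = 0.139249·1.7215 + -0.008274·14.6178 = 0.1188  (Xerox)
Σw_i=1.0000  μᵀw=0.1670
σ²=wᵀΣw=λ₁·μ_p+λ₂ = 0.139249·0.167 + -0.008274 = 0.014981 ≈ 0.0150


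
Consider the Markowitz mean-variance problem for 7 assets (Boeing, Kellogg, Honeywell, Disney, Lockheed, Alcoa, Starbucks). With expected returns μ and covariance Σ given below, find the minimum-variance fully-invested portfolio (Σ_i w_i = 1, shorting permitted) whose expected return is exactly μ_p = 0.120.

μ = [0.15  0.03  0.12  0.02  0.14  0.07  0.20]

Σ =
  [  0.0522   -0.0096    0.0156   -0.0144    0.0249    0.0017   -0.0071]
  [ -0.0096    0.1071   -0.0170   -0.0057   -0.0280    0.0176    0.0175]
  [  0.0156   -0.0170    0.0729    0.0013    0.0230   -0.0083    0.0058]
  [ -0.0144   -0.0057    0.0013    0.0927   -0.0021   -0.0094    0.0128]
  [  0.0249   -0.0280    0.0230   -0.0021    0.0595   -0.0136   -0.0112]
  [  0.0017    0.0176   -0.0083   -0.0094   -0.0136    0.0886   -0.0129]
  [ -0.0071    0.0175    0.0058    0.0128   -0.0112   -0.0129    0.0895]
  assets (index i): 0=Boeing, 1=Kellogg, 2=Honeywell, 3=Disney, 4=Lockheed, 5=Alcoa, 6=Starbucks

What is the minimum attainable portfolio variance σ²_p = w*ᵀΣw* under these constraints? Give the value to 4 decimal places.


p=Σ⁻¹μ = [2.1103  0.5004  0.5070  0.3967  2.3804  1.5025  2.7291]
q=Σ⁻¹𝟙 = [14.6500  13.4644  7.8949  14.1557  20.2263  15.4125  11.9191]
a=μᵀp=1.384575  b=𝟙ᵀp=10.126314  c=𝟙ᵀq=97.722864  D=ac−b²=32.762422
λ₁=(c·0.120−b)/D = (97.722864·0.120−10.126314)/32.762422 = 0.048850
λ₂=(a−b·0.120)/D = (1.384575−10.126314·0.120)/32.762422 = 0.005171
w* = 0.048850·p + 0.005171·q:
  w_0 = 0.048850·2.1103 + 0.005171·14.6500 = 0.1788  (Boeing)
  w_1 = 0.048850·0.5004 + 0.005171·13.4644 = 0.0941  (Kellogg)
  w_2 = 0.048850·0.5070 + 0.005171·7.8949 = 0.0656  (Honeywell)
  w_3 = 0.048850·0.3967 + 0.005171·14.1557 = 0.0926  (Disney)
  w_4 = 0.048850·2.3804 + 0.005171·20.2263 = 0.2209  (Lockheed)
  w_5 = 0.048850·1.5025 + 0.005171·15.4125 = 0.1531  (Alcoa)
  w_6 = 0.048850·2.7291 + 0.005171·11.9191 = 0.1949  (Starbucks)
Σw_i=1.0000  μᵀw=0.1200
σ²=wᵀΣw=λ₁·μ_p+λ₂ = 0.048850·0.120 + 0.005171 = 0.011033 ≈ 0.0110

0.0110


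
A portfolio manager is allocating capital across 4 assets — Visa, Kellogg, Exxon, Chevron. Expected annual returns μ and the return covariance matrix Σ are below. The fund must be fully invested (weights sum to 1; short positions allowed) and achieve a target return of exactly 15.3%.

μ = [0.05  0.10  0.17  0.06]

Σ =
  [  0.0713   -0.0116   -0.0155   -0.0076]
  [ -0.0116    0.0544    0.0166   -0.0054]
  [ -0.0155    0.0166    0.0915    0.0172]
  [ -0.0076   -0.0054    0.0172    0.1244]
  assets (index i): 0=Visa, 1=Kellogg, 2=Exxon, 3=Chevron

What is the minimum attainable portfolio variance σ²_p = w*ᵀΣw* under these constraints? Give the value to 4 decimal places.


0.0599

x=Σ⁻¹μ = [1.3858  1.6493  1.7181  0.4010]
y=Σ⁻¹𝟙 = [20.3123  20.8878  8.8968  8.9561]
a=μᵀx=0.550356  b=𝟙ᵀx=5.154222  c=𝟙ᵀy=59.053058  D=ac−b²=5.934174
λ₁=(c·0.153−b)/D = (59.053058·0.153−5.154222)/5.934174 = 0.653991
λ₂=(a−b·0.153)/D = (0.550356−5.154222·0.153)/5.934174 = -0.040147
w* = 0.653991·x + -0.040147·y:
  w_0 = 0.653991·1.3858 + -0.040147·20.3123 = 0.0908  (Visa)
  w_1 = 0.653991·1.6493 + -0.040147·20.8878 = 0.2400  (Kellogg)
  w_2 = 0.653991·1.7181 + -0.040147·8.8968 = 0.7664  (Exxon)
  w_3 = 0.653991·0.4010 + -0.040147·8.9561 = -0.0973  (Chevron)
Σw_i=1.0000  μᵀw=0.1530
σ²=wᵀΣw=λ₁·μ_p+λ₂ = 0.653991·0.153 + -0.040147 = 0.059913 ≈ 0.0599


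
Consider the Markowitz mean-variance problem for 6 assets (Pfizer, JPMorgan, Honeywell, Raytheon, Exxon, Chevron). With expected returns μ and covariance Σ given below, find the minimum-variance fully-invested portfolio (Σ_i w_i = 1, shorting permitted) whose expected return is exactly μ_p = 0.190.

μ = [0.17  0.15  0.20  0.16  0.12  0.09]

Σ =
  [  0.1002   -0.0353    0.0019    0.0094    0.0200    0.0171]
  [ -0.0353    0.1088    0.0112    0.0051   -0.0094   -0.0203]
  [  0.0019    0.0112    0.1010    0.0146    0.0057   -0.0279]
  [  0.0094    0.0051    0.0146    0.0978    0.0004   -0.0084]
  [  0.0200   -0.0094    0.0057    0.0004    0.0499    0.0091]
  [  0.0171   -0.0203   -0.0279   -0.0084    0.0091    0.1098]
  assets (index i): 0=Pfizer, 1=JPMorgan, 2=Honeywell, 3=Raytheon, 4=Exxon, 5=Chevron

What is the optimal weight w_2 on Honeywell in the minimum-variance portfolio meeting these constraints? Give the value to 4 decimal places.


g=Σ⁻¹μ = [1.7268  2.0898  1.8248  1.1984  1.6410  1.3565]
h=Σ⁻¹𝟙 = [8.8588  14.3366  9.4028  8.1950  15.8472  12.0812]
a=μᵀg=1.482728  b=𝟙ᵀg=9.837225  c=𝟙ᵀh=68.721632  D=ac−b²=5.124474
λ₁=(c·0.190−b)/D = (68.721632·0.190−9.837225)/5.124474 = 0.628335
λ₂=(a−b·0.190)/D = (1.482728−9.837225·0.190)/5.124474 = -0.075392
w* = 0.628335·g + -0.075392·h:
  w_0 = 0.628335·1.7268 + -0.075392·8.8588 = 0.4171  (Pfizer)
  w_1 = 0.628335·2.0898 + -0.075392·14.3366 = 0.2322  (JPMorgan)
  w_2 = 0.628335·1.8248 + -0.075392·9.4028 = 0.4377  (Honeywell)
  w_3 = 0.628335·1.1984 + -0.075392·8.1950 = 0.1352  (Raytheon)
  w_4 = 0.628335·1.6410 + -0.075392·15.8472 = -0.1637  (Exxon)
  w_5 = 0.628335·1.3565 + -0.075392·12.0812 = -0.0585  (Chevron)
Σw_i=1.0000  μᵀw=0.1900
σ²=wᵀΣw=λ₁·μ_p+λ₂ = 0.628335·0.190 + -0.075392 = 0.043991 ≈ 0.0440

0.4377


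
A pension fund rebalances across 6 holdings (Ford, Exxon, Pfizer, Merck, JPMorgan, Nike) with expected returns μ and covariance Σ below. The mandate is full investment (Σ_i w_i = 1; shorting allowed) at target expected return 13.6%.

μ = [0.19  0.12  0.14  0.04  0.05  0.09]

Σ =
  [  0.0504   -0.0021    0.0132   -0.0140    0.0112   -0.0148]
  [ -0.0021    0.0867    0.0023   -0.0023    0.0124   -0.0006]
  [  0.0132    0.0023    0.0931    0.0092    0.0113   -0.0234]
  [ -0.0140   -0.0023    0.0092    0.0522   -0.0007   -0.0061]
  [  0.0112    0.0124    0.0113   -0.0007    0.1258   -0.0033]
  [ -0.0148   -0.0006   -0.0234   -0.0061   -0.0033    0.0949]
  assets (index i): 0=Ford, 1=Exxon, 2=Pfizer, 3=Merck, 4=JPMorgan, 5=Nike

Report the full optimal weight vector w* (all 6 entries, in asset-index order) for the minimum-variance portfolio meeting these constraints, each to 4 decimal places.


0.4389  0.1391  0.1023  0.1683  -0.0307  0.1820

g=Σ⁻¹μ = [4.8152  1.5746  1.1267  2.1732  -0.2200  2.1191]
h=Σ⁻¹𝟙 = [31.2800  12.4354  7.5116  29.0847  3.9333  19.3527]
a=μᵀg=1.528231  b=𝟙ᵀg=11.588872  c=𝟙ᵀh=103.597688  D=ac−b²=24.019202
λ₁=(c·0.136−b)/D = (103.597688·0.136−11.588872)/24.019202 = 0.104101
λ₂=(a−b·0.136)/D = (1.528231−11.588872·0.136)/24.019202 = -0.001992
w* = 0.104101·g + -0.001992·h:
  w_0 = 0.104101·4.8152 + -0.001992·31.2800 = 0.4389  (Ford)
  w_1 = 0.104101·1.5746 + -0.001992·12.4354 = 0.1391  (Exxon)
  w_2 = 0.104101·1.1267 + -0.001992·7.5116 = 0.1023  (Pfizer)
  w_3 = 0.104101·2.1732 + -0.001992·29.0847 = 0.1683  (Merck)
  w_4 = 0.104101·-0.2200 + -0.001992·3.9333 = -0.0307  (JPMorgan)
  w_5 = 0.104101·2.1191 + -0.001992·19.3527 = 0.1820  (Nike)
Σw_i=1.0000  μᵀw=0.1360
σ²=wᵀΣw=λ₁·μ_p+λ₂ = 0.104101·0.136 + -0.001992 = 0.012165 ≈ 0.0122


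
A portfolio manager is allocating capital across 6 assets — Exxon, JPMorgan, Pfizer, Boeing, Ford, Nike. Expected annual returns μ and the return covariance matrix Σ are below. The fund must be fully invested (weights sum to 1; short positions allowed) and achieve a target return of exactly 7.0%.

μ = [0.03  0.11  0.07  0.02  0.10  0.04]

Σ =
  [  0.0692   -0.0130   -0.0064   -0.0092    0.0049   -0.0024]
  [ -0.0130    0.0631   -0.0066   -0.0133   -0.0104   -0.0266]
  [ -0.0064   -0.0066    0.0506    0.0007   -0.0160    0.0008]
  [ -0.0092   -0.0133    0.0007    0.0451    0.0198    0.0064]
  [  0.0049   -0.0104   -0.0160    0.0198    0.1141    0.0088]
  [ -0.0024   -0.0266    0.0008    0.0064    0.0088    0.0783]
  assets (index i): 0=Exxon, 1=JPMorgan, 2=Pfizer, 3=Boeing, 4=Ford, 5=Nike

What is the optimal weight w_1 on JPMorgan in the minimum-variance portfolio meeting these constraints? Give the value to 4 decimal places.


0.3017

g=Σ⁻¹μ = [1.3481  3.2519  2.3122  0.9262  1.1684  1.4263]
h=Σ⁻¹𝟙 = [30.4390  44.2787  31.0758  33.9078  8.0576  24.7521]
a=μᵀg=0.752425  b=𝟙ᵀg=10.433125  c=𝟙ᵀh=172.510911  D=ac−b²=20.951358
λ₁=(c·0.070−b)/D = (172.510911·0.070−10.433125)/20.951358 = 0.078402
λ₂=(a−b·0.070)/D = (0.752425−10.433125·0.070)/20.951358 = 0.001055
w* = 0.078402·g + 0.001055·h:
  w_0 = 0.078402·1.3481 + 0.001055·30.4390 = 0.1378  (Exxon)
  w_1 = 0.078402·3.2519 + 0.001055·44.2787 = 0.3017  (JPMorgan)
  w_2 = 0.078402·2.3122 + 0.001055·31.0758 = 0.2141  (Pfizer)
  w_3 = 0.078402·0.9262 + 0.001055·33.9078 = 0.1084  (Boeing)
  w_4 = 0.078402·1.1684 + 0.001055·8.0576 = 0.1001  (Ford)
  w_5 = 0.078402·1.4263 + 0.001055·24.7521 = 0.1379  (Nike)
Σw_i=1.0000  μᵀw=0.0700
σ²=wᵀΣw=λ₁·μ_p+λ₂ = 0.078402·0.070 + 0.001055 = 0.006543 ≈ 0.0065


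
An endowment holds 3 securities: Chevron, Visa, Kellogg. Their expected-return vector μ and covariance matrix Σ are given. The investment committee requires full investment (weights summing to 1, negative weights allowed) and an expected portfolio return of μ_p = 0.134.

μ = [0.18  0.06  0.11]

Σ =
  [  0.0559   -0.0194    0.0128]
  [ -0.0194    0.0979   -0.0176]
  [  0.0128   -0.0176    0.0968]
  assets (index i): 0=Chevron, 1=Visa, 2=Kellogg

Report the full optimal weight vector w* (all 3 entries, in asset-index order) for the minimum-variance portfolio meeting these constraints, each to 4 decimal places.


0.5423  0.2792  0.1785

u=Σ⁻¹μ = [3.5181  1.4790  0.9401]
v=Σ⁻¹𝟙 = [21.1390  16.2906  10.4973]
a=μᵀu=0.825402  b=𝟙ᵀu=5.937162  c=𝟙ᵀv=47.926899  D=ac−b²=4.309046
λ₁=(c·0.134−b)/D = (47.926899·0.134−5.937162)/4.309046 = 0.112564
λ₂=(a−b·0.134)/D = (0.825402−5.937162·0.134)/4.309046 = 0.006921
w* = 0.112564·u + 0.006921·v:
  w_0 = 0.112564·3.5181 + 0.006921·21.1390 = 0.5423  (Chevron)
  w_1 = 0.112564·1.4790 + 0.006921·16.2906 = 0.2792  (Visa)
  w_2 = 0.112564·0.9401 + 0.006921·10.4973 = 0.1785  (Kellogg)
Σw_i=1.0000  μᵀw=0.1340
σ²=wᵀΣw=λ₁·μ_p+λ₂ = 0.112564·0.134 + 0.006921 = 0.022004 ≈ 0.0220


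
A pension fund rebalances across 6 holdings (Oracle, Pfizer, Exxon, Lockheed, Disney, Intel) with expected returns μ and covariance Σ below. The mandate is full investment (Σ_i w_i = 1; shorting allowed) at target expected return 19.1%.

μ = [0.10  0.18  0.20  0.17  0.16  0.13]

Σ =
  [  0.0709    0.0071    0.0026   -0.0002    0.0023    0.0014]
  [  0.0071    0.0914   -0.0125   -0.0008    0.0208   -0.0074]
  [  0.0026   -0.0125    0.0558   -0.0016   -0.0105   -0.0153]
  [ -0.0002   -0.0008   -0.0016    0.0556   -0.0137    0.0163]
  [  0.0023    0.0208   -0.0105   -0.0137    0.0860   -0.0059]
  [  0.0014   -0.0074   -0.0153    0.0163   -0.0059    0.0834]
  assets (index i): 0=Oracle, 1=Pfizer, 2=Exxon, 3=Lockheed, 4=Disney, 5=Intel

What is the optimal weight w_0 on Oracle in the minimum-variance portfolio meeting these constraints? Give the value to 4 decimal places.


-0.1423

p=Σ⁻¹μ = [0.8739  2.2374  5.2469  3.2234  2.6051  2.2595]
q=Σ⁻¹𝟙 = [11.1482  11.6711  27.7732  18.3728  15.8858  15.4669]
a=μᵀp=2.798006  b=𝟙ᵀp=16.446071  c=𝟙ᵀq=100.318072  D=ac−b²=10.217347
λ₁=(c·0.191−b)/D = (100.318072·0.191−16.446071)/10.217347 = 0.265693
λ₂=(a−b·0.191)/D = (2.798006−16.446071·0.191)/10.217347 = -0.033589
w* = 0.265693·p + -0.033589·q:
  w_0 = 0.265693·0.8739 + -0.033589·11.1482 = -0.1423  (Oracle)
  w_1 = 0.265693·2.2374 + -0.033589·11.6711 = 0.2024  (Pfizer)
  w_2 = 0.265693·5.2469 + -0.033589·27.7732 = 0.4612  (Exxon)
  w_3 = 0.265693·3.2234 + -0.033589·18.3728 = 0.2393  (Lockheed)
  w_4 = 0.265693·2.6051 + -0.033589·15.8858 = 0.1586  (Disney)
  w_5 = 0.265693·2.2595 + -0.033589·15.4669 = 0.0808  (Intel)
Σw_i=1.0000  μᵀw=0.1910
σ²=wᵀΣw=λ₁·μ_p+λ₂ = 0.265693·0.191 + -0.033589 = 0.017158 ≈ 0.0172


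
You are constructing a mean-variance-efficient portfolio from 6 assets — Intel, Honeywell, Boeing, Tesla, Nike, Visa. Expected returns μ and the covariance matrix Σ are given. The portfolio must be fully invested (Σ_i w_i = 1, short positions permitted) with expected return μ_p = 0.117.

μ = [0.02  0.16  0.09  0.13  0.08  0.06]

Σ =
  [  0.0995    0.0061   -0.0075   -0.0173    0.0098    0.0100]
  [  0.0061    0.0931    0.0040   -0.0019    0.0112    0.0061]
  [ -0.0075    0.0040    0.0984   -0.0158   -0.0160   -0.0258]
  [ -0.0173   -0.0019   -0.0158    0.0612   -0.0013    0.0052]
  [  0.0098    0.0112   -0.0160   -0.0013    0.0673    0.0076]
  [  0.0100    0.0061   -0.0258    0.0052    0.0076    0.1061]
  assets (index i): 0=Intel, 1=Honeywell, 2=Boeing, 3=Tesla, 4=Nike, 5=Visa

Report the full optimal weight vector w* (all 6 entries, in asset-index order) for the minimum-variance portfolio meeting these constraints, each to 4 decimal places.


0.0174  0.2378  0.1947  0.3621  0.1365  0.0515

u=Σ⁻¹μ = [0.5279  1.4753  1.7001  2.7320  1.2532  0.6207]
v=Σ⁻¹𝟙 = [12.8546  6.9446  20.1567  24.8516  15.9339  10.3564]
a=μᵀu=0.892266  b=𝟙ᵀu=8.309135  c=𝟙ᵀv=91.097760  D=ac−b²=12.241724
λ₁=(c·0.117−b)/D = (91.097760·0.117−8.309135)/12.241724 = 0.191909
λ₂=(a−b·0.117)/D = (0.892266−8.309135·0.117)/12.241724 = -0.006527
w* = 0.191909·u + -0.006527·v:
  w_0 = 0.191909·0.5279 + -0.006527·12.8546 = 0.0174  (Intel)
  w_1 = 0.191909·1.4753 + -0.006527·6.9446 = 0.2378  (Honeywell)
  w_2 = 0.191909·1.7001 + -0.006527·20.1567 = 0.1947  (Boeing)
  w_3 = 0.191909·2.7320 + -0.006527·24.8516 = 0.3621  (Tesla)
  w_4 = 0.191909·1.2532 + -0.006527·15.9339 = 0.1365  (Nike)
  w_5 = 0.191909·0.6207 + -0.006527·10.3564 = 0.0515  (Visa)
Σw_i=1.0000  μᵀw=0.1170
σ²=wᵀΣw=λ₁·μ_p+λ₂ = 0.191909·0.117 + -0.006527 = 0.015926 ≈ 0.0159


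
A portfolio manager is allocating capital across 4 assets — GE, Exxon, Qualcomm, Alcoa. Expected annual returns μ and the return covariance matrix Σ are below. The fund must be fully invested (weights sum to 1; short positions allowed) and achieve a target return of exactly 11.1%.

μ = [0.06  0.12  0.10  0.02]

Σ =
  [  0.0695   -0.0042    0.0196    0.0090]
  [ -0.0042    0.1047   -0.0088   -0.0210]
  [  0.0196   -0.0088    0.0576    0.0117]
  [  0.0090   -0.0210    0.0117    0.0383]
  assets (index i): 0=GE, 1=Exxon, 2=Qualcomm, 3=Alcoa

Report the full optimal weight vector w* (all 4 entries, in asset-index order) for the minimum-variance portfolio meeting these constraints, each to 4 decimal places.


g=Σ⁻¹μ = [0.3843  1.4454  1.6818  0.7107]
h=Σ⁻¹𝟙 = [8.4261  16.8296  10.9701  30.0062]
a=μᵀg=0.378907  b=𝟙ᵀg=4.222246  c=𝟙ᵀh=66.231921  D=ac−b²=7.268412
λ₁=(c·0.111−b)/D = (66.231921·0.111−4.222246)/7.268412 = 0.430561
λ₂=(a−b·0.111)/D = (0.378907−4.222246·0.111)/7.268412 = -0.012350
w* = 0.430561·g + -0.012350·h:
  w_0 = 0.430561·0.3843 + -0.012350·8.4261 = 0.0614  (GE)
  w_1 = 0.430561·1.4454 + -0.012350·16.8296 = 0.4145  (Exxon)
  w_2 = 0.430561·1.6818 + -0.012350·10.9701 = 0.5886  (Qualcomm)
  w_3 = 0.430561·0.7107 + -0.012350·30.0062 = -0.0646  (Alcoa)
Σw_i=1.0000  μᵀw=0.1110
σ²=wᵀΣw=λ₁·μ_p+λ₂ = 0.430561·0.111 + -0.012350 = 0.035443 ≈ 0.0354

0.0614  0.4145  0.5886  -0.0646


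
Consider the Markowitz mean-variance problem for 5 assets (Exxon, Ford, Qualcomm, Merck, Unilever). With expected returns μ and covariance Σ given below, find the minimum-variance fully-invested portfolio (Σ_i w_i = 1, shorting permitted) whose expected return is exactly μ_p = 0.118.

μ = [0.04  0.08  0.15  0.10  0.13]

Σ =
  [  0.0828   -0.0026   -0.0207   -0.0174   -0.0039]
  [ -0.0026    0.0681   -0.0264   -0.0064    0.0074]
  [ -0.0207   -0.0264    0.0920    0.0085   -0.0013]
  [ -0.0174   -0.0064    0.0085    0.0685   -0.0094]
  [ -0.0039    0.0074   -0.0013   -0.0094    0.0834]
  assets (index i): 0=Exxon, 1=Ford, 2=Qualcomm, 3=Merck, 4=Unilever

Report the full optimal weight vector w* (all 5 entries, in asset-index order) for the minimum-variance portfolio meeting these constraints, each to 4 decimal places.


0.0440  0.1884  0.3372  0.1786  0.2517

g=Σ⁻¹μ = [1.6762  2.2033  2.4775  2.0184  1.7078]
h=Σ⁻¹𝟙 = [23.4592  24.4232  21.3104  22.0807  13.7413]
a=μᵀg=1.038788  b=𝟙ᵀg=10.083213  c=𝟙ᵀh=105.014707  D=ac−b²=7.416784
λ₁=(c·0.118−b)/D = (105.014707·0.118−10.083213)/7.416784 = 0.311257
λ₂=(a−b·0.118)/D = (1.038788−10.083213·0.118)/7.416784 = -0.020363
w* = 0.311257·g + -0.020363·h:
  w_0 = 0.311257·1.6762 + -0.020363·23.4592 = 0.0440  (Exxon)
  w_1 = 0.311257·2.2033 + -0.020363·24.4232 = 0.1884  (Ford)
  w_2 = 0.311257·2.4775 + -0.020363·21.3104 = 0.3372  (Qualcomm)
  w_3 = 0.311257·2.0184 + -0.020363·22.0807 = 0.1786  (Merck)
  w_4 = 0.311257·1.7078 + -0.020363·13.7413 = 0.2517  (Unilever)
Σw_i=1.0000  μᵀw=0.1180
σ²=wᵀΣw=λ₁·μ_p+λ₂ = 0.311257·0.118 + -0.020363 = 0.016365 ≈ 0.0164


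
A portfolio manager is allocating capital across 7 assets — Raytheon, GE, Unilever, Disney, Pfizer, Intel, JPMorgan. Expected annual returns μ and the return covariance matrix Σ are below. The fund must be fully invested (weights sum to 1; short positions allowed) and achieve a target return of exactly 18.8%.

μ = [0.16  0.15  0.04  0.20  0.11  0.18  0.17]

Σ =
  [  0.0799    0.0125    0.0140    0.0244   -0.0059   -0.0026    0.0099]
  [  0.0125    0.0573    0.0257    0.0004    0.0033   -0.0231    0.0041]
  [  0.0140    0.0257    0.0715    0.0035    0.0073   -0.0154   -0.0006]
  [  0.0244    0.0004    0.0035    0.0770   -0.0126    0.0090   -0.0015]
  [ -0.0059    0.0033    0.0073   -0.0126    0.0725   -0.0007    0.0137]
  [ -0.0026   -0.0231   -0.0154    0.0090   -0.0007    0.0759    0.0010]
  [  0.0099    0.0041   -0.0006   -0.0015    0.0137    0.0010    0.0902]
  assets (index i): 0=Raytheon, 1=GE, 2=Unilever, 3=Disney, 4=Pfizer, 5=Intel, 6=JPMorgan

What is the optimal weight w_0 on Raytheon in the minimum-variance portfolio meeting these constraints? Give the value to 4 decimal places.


x=Σ⁻¹μ = [0.8803  3.7337  -0.5402  2.2488  1.6360  3.1588  1.3687]
y=Σ⁻¹𝟙 = [5.4181  18.9712  8.5242  10.7903  13.1305  19.6050  7.6540]
a=μᵀx=2.110268  b=𝟙ᵀx=12.486028  c=𝟙ᵀy=84.093185  D=ac−b²=21.558230
λ₁=(c·0.188−b)/D = (84.093185·0.188−12.486028)/21.558230 = 0.154163
λ₂=(a−b·0.188)/D = (2.110268−12.486028·0.188)/21.558230 = -0.010998
w* = 0.154163·x + -0.010998·y:
  w_0 = 0.154163·0.8803 + -0.010998·5.4181 = 0.0761  (Raytheon)
  w_1 = 0.154163·3.7337 + -0.010998·18.9712 = 0.3669  (GE)
  w_2 = 0.154163·-0.5402 + -0.010998·8.5242 = -0.1770  (Unilever)
  w_3 = 0.154163·2.2488 + -0.010998·10.7903 = 0.2280  (Disney)
  w_4 = 0.154163·1.6360 + -0.010998·13.1305 = 0.1078  (Pfizer)
  w_5 = 0.154163·3.1588 + -0.010998·19.6050 = 0.2714  (Intel)
  w_6 = 0.154163·1.3687 + -0.010998·7.6540 = 0.1268  (JPMorgan)
Σw_i=1.0000  μᵀw=0.1880
σ²=wᵀΣw=λ₁·μ_p+λ₂ = 0.154163·0.188 + -0.010998 = 0.017984 ≈ 0.0180

0.0761


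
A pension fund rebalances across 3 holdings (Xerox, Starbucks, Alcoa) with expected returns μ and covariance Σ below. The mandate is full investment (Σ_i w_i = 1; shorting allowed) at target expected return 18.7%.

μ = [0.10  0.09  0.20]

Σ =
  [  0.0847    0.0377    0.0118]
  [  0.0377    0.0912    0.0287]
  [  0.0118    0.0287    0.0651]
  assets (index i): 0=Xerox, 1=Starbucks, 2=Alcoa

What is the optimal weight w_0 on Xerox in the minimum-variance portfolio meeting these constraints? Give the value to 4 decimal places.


0.2480

x=Σ⁻¹μ = [0.9114  -0.3538  3.0630]
y=Σ⁻¹𝟙 = [8.4989  3.6022  12.2324]
a=μᵀx=0.671892  b=𝟙ᵀx=3.620568  c=𝟙ᵀy=24.333493  D=ac−b²=3.240980
λ₁=(c·0.187−b)/D = (24.333493·0.187−3.620568)/3.240980 = 0.286887
λ₂=(a−b·0.187)/D = (0.671892−3.620568·0.187)/3.240980 = -0.001590
w* = 0.286887·x + -0.001590·y:
  w_0 = 0.286887·0.9114 + -0.001590·8.4989 = 0.2480  (Xerox)
  w_1 = 0.286887·-0.3538 + -0.001590·3.6022 = -0.1072  (Starbucks)
  w_2 = 0.286887·3.0630 + -0.001590·12.2324 = 0.8593  (Alcoa)
Σw_i=1.0000  μᵀw=0.1870
σ²=wᵀΣw=λ₁·μ_p+λ₂ = 0.286887·0.187 + -0.001590 = 0.052058 ≈ 0.0521


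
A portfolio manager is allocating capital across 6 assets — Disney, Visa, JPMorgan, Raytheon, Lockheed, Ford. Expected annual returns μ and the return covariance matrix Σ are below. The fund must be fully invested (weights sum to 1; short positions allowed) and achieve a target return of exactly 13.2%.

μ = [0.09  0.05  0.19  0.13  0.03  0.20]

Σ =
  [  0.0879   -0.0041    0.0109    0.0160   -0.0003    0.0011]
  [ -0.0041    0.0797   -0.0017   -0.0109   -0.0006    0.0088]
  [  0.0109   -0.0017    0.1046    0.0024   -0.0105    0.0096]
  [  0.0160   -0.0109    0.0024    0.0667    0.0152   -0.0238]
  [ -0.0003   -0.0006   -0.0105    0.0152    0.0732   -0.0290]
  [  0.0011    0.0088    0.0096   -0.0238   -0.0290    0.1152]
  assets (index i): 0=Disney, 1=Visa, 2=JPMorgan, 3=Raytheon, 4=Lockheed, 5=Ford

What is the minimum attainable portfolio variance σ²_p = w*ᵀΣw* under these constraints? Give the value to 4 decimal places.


0.0146

x=Σ⁻¹μ = [0.3750  0.7771  1.6243  2.5172  1.0478  2.3216]
y=Σ⁻¹𝟙 = [7.8222  13.8913  9.0171  16.2706  17.4893  14.5574]
a=μᵀx=1.204235  b=𝟙ᵀx=8.663158  c=𝟙ᵀy=79.047924  D=ac−b²=20.141930
λ₁=(c·0.132−b)/D = (79.047924·0.132−8.663158)/20.141930 = 0.087934
λ₂=(a−b·0.132)/D = (1.204235−8.663158·0.132)/20.141930 = 0.003013
w* = 0.087934·x + 0.003013·y:
  w_0 = 0.087934·0.3750 + 0.003013·7.8222 = 0.0566  (Disney)
  w_1 = 0.087934·0.7771 + 0.003013·13.8913 = 0.1102  (Visa)
  w_2 = 0.087934·1.6243 + 0.003013·9.0171 = 0.1700  (JPMorgan)
  w_3 = 0.087934·2.5172 + 0.003013·16.2706 = 0.2704  (Raytheon)
  w_4 = 0.087934·1.0478 + 0.003013·17.4893 = 0.1448  (Lockheed)
  w_5 = 0.087934·2.3216 + 0.003013·14.5574 = 0.2480  (Ford)
Σw_i=1.0000  μᵀw=0.1320
σ²=wᵀΣw=λ₁·μ_p+λ₂ = 0.087934·0.132 + 0.003013 = 0.014621 ≈ 0.0146


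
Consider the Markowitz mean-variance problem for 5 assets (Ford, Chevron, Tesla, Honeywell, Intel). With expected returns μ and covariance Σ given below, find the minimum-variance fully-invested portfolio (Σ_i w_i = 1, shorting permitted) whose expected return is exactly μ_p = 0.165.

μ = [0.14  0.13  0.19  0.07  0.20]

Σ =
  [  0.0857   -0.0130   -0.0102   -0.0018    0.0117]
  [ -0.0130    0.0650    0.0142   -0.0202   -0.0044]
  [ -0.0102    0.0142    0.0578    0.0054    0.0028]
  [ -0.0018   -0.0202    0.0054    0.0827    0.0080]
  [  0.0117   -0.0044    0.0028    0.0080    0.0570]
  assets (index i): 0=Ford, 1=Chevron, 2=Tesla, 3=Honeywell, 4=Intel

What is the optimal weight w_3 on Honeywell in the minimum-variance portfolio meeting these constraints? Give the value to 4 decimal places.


0.0652

x=Σ⁻¹μ = [1.9239  2.2703  2.8327  0.9663  3.0143]
y=Σ⁻¹𝟙 = [14.9101  21.3401  12.5939  15.5166  13.3342]
a=μᵀx=1.773199  b=𝟙ᵀx=11.007486  c=𝟙ᵀy=77.695014  D=ac−b²=16.603960
λ₁=(c·0.165−b)/D = (77.695014·0.165−11.007486)/16.603960 = 0.109142
λ₂=(a−b·0.165)/D = (1.773199−11.007486·0.165)/16.603960 = -0.002592
w* = 0.109142·x + -0.002592·y:
  w_0 = 0.109142·1.9239 + -0.002592·14.9101 = 0.1713  (Ford)
  w_1 = 0.109142·2.2703 + -0.002592·21.3401 = 0.1925  (Chevron)
  w_2 = 0.109142·2.8327 + -0.002592·12.5939 = 0.2765  (Tesla)
  w_3 = 0.109142·0.9663 + -0.002592·15.5166 = 0.0652  (Honeywell)
  w_4 = 0.109142·3.0143 + -0.002592·13.3342 = 0.2944  (Intel)
Σw_i=1.0000  μᵀw=0.1650
σ²=wᵀΣw=λ₁·μ_p+λ₂ = 0.109142·0.165 + -0.002592 = 0.015417 ≈ 0.0154


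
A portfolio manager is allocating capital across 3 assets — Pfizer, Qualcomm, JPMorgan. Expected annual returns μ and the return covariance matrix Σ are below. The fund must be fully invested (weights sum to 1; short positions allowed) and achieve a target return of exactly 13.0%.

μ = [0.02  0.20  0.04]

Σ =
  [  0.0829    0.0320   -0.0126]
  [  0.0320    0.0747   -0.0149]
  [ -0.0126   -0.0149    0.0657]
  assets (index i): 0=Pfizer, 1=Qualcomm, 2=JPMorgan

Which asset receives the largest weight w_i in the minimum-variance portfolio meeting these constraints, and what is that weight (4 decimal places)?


Qualcomm (0.5661)

g=Σ⁻¹μ = [-0.8422  3.2756  1.1902]
h=Σ⁻¹𝟙 = [10.0692  13.0866  20.1197]
a=μᵀg=0.685876  b=𝟙ᵀg=3.623490  c=𝟙ᵀh=43.275464  D=ac−b²=16.551938
λ₁=(c·0.130−b)/D = (43.275464·0.130−3.623490)/16.551938 = 0.120972
λ₂=(a−b·0.130)/D = (0.685876−3.623490·0.130)/16.551938 = 0.012979
w* = 0.120972·g + 0.012979·h:
  w_0 = 0.120972·-0.8422 + 0.012979·10.0692 = 0.0288  (Pfizer)
  w_1 = 0.120972·3.2756 + 0.012979·13.0866 = 0.5661  (Qualcomm)
  w_2 = 0.120972·1.1902 + 0.012979·20.1197 = 0.4051  (JPMorgan)
Σw_i=1.0000  μᵀw=0.1300
σ²=wᵀΣw=λ₁·μ_p+λ₂ = 0.120972·0.130 + 0.012979 = 0.028705 ≈ 0.0287


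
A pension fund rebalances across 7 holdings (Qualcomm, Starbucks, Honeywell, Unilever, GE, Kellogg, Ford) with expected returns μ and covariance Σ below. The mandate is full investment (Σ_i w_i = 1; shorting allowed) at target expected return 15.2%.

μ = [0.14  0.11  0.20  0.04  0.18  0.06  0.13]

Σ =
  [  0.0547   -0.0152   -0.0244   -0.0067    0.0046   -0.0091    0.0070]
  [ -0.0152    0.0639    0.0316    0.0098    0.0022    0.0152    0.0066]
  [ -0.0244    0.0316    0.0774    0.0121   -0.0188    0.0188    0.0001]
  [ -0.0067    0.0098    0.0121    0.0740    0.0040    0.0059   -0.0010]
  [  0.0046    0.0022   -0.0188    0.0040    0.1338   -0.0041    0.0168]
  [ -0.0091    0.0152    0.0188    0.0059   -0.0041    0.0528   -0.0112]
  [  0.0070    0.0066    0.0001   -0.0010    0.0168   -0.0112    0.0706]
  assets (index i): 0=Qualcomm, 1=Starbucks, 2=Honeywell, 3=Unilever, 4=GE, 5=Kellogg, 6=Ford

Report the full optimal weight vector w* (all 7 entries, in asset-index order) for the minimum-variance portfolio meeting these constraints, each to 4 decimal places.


x=Σ⁻¹μ = [4.3024  0.4317  3.9775  0.0945  1.6303  0.6848  1.0908]
y=Σ⁻¹𝟙 = [29.2055  7.9285  14.4007  11.0628  7.1027  18.4010  11.8927]
a=μᵀx=1.925471  b=𝟙ᵀx=12.212151  c=𝟙ᵀy=99.993823  D=ac−b²=43.398624
λ₁=(c·0.152−b)/D = (99.993823·0.152−12.212151)/43.398624 = 0.068825
λ₂=(a−b·0.152)/D = (1.925471−12.212151·0.152)/43.398624 = 0.001595
w* = 0.068825·x + 0.001595·y:
  w_0 = 0.068825·4.3024 + 0.001595·29.2055 = 0.3427  (Qualcomm)
  w_1 = 0.068825·0.4317 + 0.001595·7.9285 = 0.0424  (Starbucks)
  w_2 = 0.068825·3.9775 + 0.001595·14.4007 = 0.2967  (Honeywell)
  w_3 = 0.068825·0.0945 + 0.001595·11.0628 = 0.0242  (Unilever)
  w_4 = 0.068825·1.6303 + 0.001595·7.1027 = 0.1235  (GE)
  w_5 = 0.068825·0.6848 + 0.001595·18.4010 = 0.0765  (Kellogg)
  w_6 = 0.068825·1.0908 + 0.001595·11.8927 = 0.0940  (Ford)
Σw_i=1.0000  μᵀw=0.1520
σ²=wᵀΣw=λ₁·μ_p+λ₂ = 0.068825·0.152 + 0.001595 = 0.012056 ≈ 0.0121

0.3427  0.0424  0.2967  0.0242  0.1235  0.0765  0.0940
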